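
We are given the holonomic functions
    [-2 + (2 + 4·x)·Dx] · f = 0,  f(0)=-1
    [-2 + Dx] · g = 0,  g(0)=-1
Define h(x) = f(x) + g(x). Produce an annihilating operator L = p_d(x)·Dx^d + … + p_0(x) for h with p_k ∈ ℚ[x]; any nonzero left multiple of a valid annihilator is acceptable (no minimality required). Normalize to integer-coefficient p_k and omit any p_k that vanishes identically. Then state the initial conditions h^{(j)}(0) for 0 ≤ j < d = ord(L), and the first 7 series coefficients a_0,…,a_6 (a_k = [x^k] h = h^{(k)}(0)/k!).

L = (6 + 8·x) + (-5 - 16·x - 16·x^2)·Dx + (1 + 6·x + 8·x^2)·Dx^2  (order 2).
h: a_k = -2, -3, -3/2, -11/6, -1/24, -137/120, 881/720, …
ICs: h(0) = -2, h′(0) = -3.

f: a_k = -1, -1, 1/2, -1/2, 5/8, -7/8, 21/16, …
g: a_k = -1, -2, -2, -4/3, -2/3, -4/15, -4/45, …
h₀=f+g: left-lcm gives L₀, ord ≤ 2.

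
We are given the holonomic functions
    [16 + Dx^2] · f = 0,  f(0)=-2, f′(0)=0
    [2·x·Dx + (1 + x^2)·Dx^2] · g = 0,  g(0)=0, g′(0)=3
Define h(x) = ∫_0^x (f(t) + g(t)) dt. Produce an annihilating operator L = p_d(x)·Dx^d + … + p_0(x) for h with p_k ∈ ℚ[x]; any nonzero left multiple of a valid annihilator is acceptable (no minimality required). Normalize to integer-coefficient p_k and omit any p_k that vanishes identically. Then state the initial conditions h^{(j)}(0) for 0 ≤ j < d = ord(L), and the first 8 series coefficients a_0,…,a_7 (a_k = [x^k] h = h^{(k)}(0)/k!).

f: a_k = -2, 0, 16, 0, -64/3, 0, 512/45, 0, …
g: a_k = 0, 3, 0, -1, 0, 3/5, 0, -3/7, …
Weyl lclm of L_f,L_g ⇒ L₀ (ord ≤ 4).
Integrate: L := L₀·Dx.
L = (64·x + 704·x^3 + 256·x^5)·Dx^2 + (112 + 416·x^2 + 432·x^4 + 128·x^6)·Dx^3 + (4·x + 44·x^3 + 16·x^5)·Dx^4 + (7 + 26·x^2 + 27·x^4 + 8·x^6)·Dx^5  (order 5).
h: a_k = 0, -2, 3/2, 16/3, -1/4, -64/15, 1/10, 512/315, …
ICs: h(0) = 0, h′(0) = -2, h′′(0) = 3, h′′′(0) = 32, h′′′′(0) = -6.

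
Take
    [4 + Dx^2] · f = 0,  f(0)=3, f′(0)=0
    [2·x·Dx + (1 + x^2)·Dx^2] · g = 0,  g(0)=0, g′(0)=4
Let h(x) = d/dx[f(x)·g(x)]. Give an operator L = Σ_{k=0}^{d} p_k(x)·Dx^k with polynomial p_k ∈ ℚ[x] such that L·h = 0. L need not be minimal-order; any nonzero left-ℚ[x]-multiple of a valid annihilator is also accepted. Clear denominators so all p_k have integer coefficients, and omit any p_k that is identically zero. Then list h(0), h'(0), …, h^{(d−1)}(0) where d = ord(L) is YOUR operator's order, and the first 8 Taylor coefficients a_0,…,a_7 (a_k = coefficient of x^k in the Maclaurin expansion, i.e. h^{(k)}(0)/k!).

f: a_k = 3, 0, -6, 0, 2, 0, -4/15, 0, …
g: a_k = 0, 4, 0, -4/3, 0, 4/5, 0, -4/7, …
f·g: L₀ = L_f ⊗_s L_g, ord ≤ 2·2.
Derive L from L₀ (diff closure).
L = (512 + 1824·x^2 + 2768·x^4 + 1920·x^6 + 912·x^8 + 320·x^10 + 64·x^12) + (248·x + 944·x^3 + 1240·x^5 + 800·x^7 + 320·x^9 + 64·x^11)·Dx + (168 + 652·x^2 + 1080·x^4 + 892·x^6 + 488·x^8 + 176·x^10 + 32·x^12)·Dx^2 + (62·x + 236·x^3 + 310·x^5 + 200·x^7 + 80·x^9 + 16·x^11)·Dx^3 + (10 + 49·x^2 + 97·x^4 + 103·x^6 + 65·x^8 + 24·x^10 + 4·x^12)·Dx^4  (order 4).
h: a_k = 12, 0, -84, 0, 92, 0, -1076/15, 0, …
ICs: h(0) = 12, h′(0) = 0, h′′(0) = -168, h′′′(0) = 0.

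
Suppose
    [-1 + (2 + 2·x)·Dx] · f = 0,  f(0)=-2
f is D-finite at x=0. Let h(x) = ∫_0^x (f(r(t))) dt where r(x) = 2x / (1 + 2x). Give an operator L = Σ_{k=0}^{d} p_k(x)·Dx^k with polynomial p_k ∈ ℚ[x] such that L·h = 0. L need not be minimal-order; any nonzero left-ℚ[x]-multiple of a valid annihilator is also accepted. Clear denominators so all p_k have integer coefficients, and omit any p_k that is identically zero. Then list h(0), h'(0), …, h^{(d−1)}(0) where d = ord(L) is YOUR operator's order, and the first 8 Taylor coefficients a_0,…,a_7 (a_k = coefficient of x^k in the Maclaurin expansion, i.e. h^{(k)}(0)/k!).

L = -Dx + (1 + 6·x + 8·x^2)·Dx^2  (order 2).
h: a_k = 0, -2, -1, 5/3, -13/4, 141/20, -133/8, 2353/56, …
ICs: h(0) = 0, h′(0) = -2.

f: a_k = -2, -1, 1/4, -1/8, 5/64, -7/128, 21/512, -33/1024, …
h₀=f(r): pull back L_f along r ⇒ L₀.
h=∫h₀ ⇒ L = L₀·Dx.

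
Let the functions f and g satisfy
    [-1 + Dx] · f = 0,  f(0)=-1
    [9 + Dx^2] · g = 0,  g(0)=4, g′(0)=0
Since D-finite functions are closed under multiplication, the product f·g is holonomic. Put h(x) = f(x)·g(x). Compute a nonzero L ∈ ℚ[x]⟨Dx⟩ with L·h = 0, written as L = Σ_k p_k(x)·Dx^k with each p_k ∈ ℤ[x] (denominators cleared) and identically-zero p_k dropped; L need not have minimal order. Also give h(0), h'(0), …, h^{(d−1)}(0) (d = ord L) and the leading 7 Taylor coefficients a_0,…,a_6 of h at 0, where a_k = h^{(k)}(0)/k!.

L = 10 - 2·Dx + Dx^2  (order 2).
h: a_k = -4, -4, 16, 52/3, -14/3, -158/15, -88/45, …
ICs: h(0) = -4, h′(0) = -4.

f: a_k = -1, -1, -1/2, -1/6, -1/24, -1/120, -1/720, …
g: a_k = 4, 0, -18, 0, 27/2, 0, -81/20, …
L₀ := L_f ⊗_s L_g (sym. prod.), ord ≤ 2.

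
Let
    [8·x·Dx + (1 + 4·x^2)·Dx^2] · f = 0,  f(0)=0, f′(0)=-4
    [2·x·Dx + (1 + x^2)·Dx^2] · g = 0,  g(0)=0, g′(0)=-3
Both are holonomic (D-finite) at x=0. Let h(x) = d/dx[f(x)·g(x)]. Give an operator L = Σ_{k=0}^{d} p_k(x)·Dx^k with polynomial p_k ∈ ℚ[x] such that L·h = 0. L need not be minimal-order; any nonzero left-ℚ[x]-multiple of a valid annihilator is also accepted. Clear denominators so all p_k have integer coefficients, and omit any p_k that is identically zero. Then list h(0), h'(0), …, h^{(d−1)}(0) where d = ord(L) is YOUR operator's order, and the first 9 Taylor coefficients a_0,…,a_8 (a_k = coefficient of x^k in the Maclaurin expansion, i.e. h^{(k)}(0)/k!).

L = (-96·x - 800·x^3 - 1024·x^5 + 640·x^7 + 1536·x^9) + (-20 - 412·x^2 - 1440·x^4 - 896·x^6 + 2240·x^8 + 2304·x^10)·Dx + (-40·x - 280·x^3 - 480·x^5 + 272·x^7 + 1280·x^9 + 768·x^11)·Dx^2 + (-1 - 10·x^2 - 29·x^4 + 116·x^8 + 160·x^10 + 64·x^12)·Dx^3  (order 3).
h: a_k = 0, 24, 0, -80, 0, 1384/5, 0, -7136/7, 0, …
ICs: h(0) = 0, h′(0) = 24, h′′(0) = 0.

f: a_k = 0, -4, 0, 16/3, 0, -64/5, 0, 256/7, 0, …
g: a_k = 0, -3, 0, 1, 0, -3/5, 0, 3/7, 0, …
f·g: L₀ = L_f ⊗_s L_g, ord ≤ 2·2.
h₀' ⇒ L via d/dx closure of L₀.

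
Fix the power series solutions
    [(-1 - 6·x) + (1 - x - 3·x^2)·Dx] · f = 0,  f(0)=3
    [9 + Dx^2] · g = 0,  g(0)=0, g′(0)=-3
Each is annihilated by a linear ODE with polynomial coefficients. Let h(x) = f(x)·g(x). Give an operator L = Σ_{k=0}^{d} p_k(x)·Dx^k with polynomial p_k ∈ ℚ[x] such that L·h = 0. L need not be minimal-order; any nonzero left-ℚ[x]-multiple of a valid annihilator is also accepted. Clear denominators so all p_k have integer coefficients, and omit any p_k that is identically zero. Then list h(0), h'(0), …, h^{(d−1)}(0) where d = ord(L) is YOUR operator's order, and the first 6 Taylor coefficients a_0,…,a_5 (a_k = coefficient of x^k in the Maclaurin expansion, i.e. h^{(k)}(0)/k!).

f: a_k = 3, 3, 12, 21, 57, 120, …
g: a_k = 0, -3, 0, 9/2, 0, -81/40, …
Sym-product of L_f,L_g gives L₀ (≤ ord 2).
L = (-3 + 9·x + 27·x^2) + (2 + 12·x)·Dx + (-1 + x + 3·x^2)·Dx^2  (order 2).
h: a_k = 0, -9, -9, -45/2, -99/2, -4923/40, …
ICs: h(0) = 0, h′(0) = -9.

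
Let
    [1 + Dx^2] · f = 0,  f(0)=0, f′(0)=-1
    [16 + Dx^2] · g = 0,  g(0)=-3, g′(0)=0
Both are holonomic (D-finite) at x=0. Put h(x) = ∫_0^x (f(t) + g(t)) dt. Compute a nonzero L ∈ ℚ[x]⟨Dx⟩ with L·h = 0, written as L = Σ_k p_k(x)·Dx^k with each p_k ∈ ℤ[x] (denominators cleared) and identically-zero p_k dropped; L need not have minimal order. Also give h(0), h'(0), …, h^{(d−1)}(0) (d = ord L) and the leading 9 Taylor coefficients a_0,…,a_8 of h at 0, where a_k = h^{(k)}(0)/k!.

f: a_k = 0, -1, 0, 1/6, 0, -1/120, 0, 1/5040, 0, …
g: a_k = -3, 0, 24, 0, -32, 0, 256/15, 0, -512/105, …
h₀=f+g: left-lcm gives L₀, ord ≤ 4.
∫: right-multiply L₀ by Dx.
L = 16·Dx + 17·Dx^3 + Dx^5  (order 5).
h: a_k = 0, -3, -1/2, 8, 1/24, -32/5, -1/720, 256/105, 1/40320, …
ICs: h(0) = 0, h′(0) = -3, h′′(0) = -1, h′′′(0) = 48, h′′′′(0) = 1.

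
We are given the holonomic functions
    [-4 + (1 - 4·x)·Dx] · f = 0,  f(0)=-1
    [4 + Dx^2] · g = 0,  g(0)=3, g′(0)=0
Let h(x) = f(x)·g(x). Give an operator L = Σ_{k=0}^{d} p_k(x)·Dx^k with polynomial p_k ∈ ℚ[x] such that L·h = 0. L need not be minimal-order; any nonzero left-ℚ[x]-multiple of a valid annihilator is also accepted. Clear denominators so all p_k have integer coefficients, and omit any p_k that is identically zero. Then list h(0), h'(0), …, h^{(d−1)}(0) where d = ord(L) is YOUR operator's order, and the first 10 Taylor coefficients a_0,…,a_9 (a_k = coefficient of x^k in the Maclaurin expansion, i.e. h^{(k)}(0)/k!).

L = (-4 + 16·x) + 8·Dx + (-1 + 4·x)·Dx^2  (order 2).
h: a_k = -3, -12, -42, -168, -674, -2696, -161756/15, -647024/15, -18116674/105, -72466696/105, …
ICs: h(0) = -3, h′(0) = -12.

f: a_k = -1, -4, -16, -64, -256, -1024, -4096, -16384, -65536, -262144, …
g: a_k = 3, 0, -6, 0, 2, 0, -4/15, 0, 2/105, 0, …
Sym-product of L_f,L_g gives L₀ (≤ ord 2).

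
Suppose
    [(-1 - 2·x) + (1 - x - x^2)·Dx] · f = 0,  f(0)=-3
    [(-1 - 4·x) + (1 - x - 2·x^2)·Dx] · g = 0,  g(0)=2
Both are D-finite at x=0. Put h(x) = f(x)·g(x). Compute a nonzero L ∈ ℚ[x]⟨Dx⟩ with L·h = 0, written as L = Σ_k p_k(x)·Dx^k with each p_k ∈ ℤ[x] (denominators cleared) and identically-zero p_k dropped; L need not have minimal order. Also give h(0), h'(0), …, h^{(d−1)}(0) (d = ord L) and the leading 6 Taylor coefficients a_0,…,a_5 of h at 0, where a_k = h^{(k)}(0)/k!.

L = (-2 - 4·x + 9·x^2 + 8·x^3) + (1 - 2·x - 2·x^2 + 3·x^3 + 2·x^4)·Dx  (order 1).
h: a_k = -6, -12, -36, -78, -180, -384, …
ICs: h(0) = -6.

f: a_k = -3, -3, -6, -9, -15, -24, …
g: a_k = 2, 2, 6, 10, 22, 42, …
Sym-product of L_f,L_g gives L₀ (≤ ord 1).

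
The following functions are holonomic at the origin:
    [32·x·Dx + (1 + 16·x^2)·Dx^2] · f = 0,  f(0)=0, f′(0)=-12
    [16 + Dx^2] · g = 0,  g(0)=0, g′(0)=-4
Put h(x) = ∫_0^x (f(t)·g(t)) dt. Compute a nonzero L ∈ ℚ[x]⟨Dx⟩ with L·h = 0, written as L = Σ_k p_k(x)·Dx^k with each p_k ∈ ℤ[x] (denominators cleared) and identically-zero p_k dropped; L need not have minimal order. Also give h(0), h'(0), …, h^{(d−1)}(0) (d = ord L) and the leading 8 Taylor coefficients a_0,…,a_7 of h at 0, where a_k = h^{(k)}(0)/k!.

f: a_k = 0, -12, 0, 64, 0, -3072/5, 0, 49152/7, …
g: a_k = 0, -4, 0, 32/3, 0, -128/15, 0, 1024/315, …
h₀=f·g: eliminate ⇒ L₀, order ≤ 2·2.
h=∫h₀ ⇒ L = L₀·Dx.
L = (1280 + 53248·x^2 + 360448·x^4 + 2097152·x^6 + 8388608·x^8)·Dx + (1536·x + 40960·x^3 + 393216·x^5 + 2097152·x^7)·Dx^2 + (96 + 4096·x^2 + 36864·x^4 + 262144·x^6 + 1048576·x^8)·Dx^3 + (96·x + 2560·x^3 + 24576·x^5 + 131072·x^7)·Dx^4 + (1 + 48·x^2 + 896·x^4 + 8192·x^6 + 32768·x^8)·Dx^5  (order 5).
h: a_k = 0, 0, 0, 16, 0, -384/5, 0, 9728/21, …
ICs: h(0) = 0, h′(0) = 0, h′′(0) = 0, h′′′(0) = 96, h′′′′(0) = 0.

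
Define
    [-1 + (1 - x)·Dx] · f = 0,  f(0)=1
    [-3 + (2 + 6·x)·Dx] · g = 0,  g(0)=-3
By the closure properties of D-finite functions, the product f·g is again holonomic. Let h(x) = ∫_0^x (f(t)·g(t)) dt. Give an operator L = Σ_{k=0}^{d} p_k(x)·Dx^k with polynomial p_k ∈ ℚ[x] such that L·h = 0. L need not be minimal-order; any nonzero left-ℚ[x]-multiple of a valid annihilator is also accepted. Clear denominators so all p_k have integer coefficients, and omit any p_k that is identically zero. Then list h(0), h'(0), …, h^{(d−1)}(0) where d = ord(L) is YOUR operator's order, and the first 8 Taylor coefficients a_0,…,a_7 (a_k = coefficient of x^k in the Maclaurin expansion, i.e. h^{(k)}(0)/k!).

L = (5 + 3·x)·Dx + (-2 - 4·x + 6·x^2)·Dx^2  (order 2).
h: a_k = 0, -3, -15/4, -11/8, -147/64, 39/640, -1675/512, 25827/7168, …
ICs: h(0) = 0, h′(0) = -3.

f: a_k = 1, 1, 1, 1, 1, 1, 1, 1, …
g: a_k = -3, -9/2, 27/8, -81/16, 1215/128, -5103/256, 45927/1024, -216513/2048, …
f·g: L₀ = L_f ⊗_s L_g, ord ≤ 1·1.
∫: right-multiply L₀ by Dx.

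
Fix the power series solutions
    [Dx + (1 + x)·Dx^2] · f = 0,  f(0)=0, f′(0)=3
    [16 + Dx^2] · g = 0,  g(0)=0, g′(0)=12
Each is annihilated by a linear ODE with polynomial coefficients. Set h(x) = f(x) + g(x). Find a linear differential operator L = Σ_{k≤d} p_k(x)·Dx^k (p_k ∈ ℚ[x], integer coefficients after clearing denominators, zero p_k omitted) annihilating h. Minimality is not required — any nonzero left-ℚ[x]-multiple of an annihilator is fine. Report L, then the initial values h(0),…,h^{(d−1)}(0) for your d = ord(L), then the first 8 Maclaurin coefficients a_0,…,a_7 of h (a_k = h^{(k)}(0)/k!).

L = (176 + 256·x + 128·x^2)·Dx + (144 + 400·x + 384·x^2 + 128·x^3)·Dx^2 + (11 + 16·x + 8·x^2)·Dx^3 + (9 + 25·x + 24·x^2 + 8·x^3)·Dx^4  (order 4).
h: a_k = 0, 15, -3/2, -31, -3/4, 131/5, -1/2, -979/105, …
ICs: h(0) = 0, h′(0) = 15, h′′(0) = -3, h′′′(0) = -186.

f: a_k = 0, 3, -3/2, 1, -3/4, 3/5, -1/2, 3/7, …
g: a_k = 0, 12, 0, -32, 0, 128/5, 0, -1024/105, …
h₀=f+g: left-lcm gives L₀, ord ≤ 4.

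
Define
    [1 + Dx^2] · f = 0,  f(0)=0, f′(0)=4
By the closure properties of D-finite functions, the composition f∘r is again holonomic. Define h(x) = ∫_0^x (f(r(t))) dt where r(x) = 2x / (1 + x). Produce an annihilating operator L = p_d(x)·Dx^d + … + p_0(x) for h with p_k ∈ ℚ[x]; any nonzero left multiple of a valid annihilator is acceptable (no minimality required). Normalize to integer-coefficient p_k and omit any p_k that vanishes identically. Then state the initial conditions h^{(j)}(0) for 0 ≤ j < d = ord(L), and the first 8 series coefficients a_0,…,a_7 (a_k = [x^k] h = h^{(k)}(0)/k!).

L = 4·Dx + (2 + 6·x + 6·x^2 + 2·x^3)·Dx^2 + (1 + 4·x + 6·x^2 + 4·x^3 + x^4)·Dx^3  (order 3).
h: a_k = 0, 0, 4, -8/3, 2/3, 8/5, -172/45, 40/7, …
ICs: h(0) = 0, h′(0) = 0, h′′(0) = 8.

f: a_k = 0, 4, 0, -2/3, 0, 1/30, 0, -1/1260, …
Change of var in L_f (x↦r) gives L₀.
h=∫₀ˣh₀: take L = L₀·Dx.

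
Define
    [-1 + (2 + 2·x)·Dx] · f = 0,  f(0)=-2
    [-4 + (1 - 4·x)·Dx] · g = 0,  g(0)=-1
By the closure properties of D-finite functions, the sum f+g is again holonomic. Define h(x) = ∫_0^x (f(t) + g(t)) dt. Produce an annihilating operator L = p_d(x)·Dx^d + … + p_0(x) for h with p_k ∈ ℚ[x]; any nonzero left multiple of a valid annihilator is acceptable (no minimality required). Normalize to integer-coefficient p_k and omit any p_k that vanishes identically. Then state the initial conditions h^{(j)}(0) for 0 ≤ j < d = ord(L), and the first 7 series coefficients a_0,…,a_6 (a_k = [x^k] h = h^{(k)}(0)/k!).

f: a_k = -2, -1, 1/4, -1/8, 5/64, -7/128, 21/512, …
g: a_k = -1, -4, -16, -64, -256, -1024, -4096, …
L₀ := lclm(L_f,L_g); ord L₀ ≤ 1+1.
Integrate: L := L₀·Dx.
L = (68 + 48·x)·Dx + (-129 - 248·x - 144·x^2)·Dx^2 + (14 - 18·x - 128·x^2 - 96·x^3)·Dx^3  (order 3).
h: a_k = 0, -3, -5/2, -21/4, -513/32, -16379/320, -43693/256, …
ICs: h(0) = 0, h′(0) = -3, h′′(0) = -5.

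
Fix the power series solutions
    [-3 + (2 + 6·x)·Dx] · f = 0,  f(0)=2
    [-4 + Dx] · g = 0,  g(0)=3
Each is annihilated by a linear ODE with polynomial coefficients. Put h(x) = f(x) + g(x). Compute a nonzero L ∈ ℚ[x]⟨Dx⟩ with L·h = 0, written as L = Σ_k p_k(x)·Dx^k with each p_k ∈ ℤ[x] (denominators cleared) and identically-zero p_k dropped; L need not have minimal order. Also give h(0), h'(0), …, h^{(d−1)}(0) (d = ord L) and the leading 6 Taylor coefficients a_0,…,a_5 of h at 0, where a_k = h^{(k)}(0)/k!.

L = (132 + 288·x) + (-73 - 384·x - 576·x^2)·Dx + (10 + 78·x + 144·x^2)·Dx^2  (order 2).
h: a_k = 5, 15, 87/4, 283/8, 1643/64, 24889/640, …
ICs: h(0) = 5, h′(0) = 15.

f: a_k = 2, 3, -9/4, 27/8, -405/64, 1701/128, …
g: a_k = 3, 12, 24, 32, 32, 128/5, …
Sum ⇒ L₀ = lclm(L_f,L_g) in ℚ(x)⟨Dx⟩.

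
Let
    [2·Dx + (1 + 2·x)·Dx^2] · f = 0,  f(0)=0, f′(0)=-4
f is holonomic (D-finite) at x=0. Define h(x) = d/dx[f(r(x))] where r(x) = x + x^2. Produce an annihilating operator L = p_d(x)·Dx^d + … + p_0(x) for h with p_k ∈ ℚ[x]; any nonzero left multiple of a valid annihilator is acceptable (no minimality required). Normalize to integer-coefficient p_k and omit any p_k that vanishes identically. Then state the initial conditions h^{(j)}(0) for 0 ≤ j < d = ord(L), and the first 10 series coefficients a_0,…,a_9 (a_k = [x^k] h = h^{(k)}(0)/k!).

f: a_k = 0, -4, 4, -16/3, 8, -64/5, 64/3, -256/7, 64, -1024/9, …
Substitute x→r, Dx→(1/r')Dx; clear ⇒ L₀.
Derive L from L₀ (diff closure).
L = (4·x + 4·x^2) + (1 + 4·x + 6·x^2 + 4·x^3)·Dx  (order 1).
h: a_k = -4, 0, 8, -16, 16, 0, -32, 64, -64, 0, …
ICs: h(0) = -4.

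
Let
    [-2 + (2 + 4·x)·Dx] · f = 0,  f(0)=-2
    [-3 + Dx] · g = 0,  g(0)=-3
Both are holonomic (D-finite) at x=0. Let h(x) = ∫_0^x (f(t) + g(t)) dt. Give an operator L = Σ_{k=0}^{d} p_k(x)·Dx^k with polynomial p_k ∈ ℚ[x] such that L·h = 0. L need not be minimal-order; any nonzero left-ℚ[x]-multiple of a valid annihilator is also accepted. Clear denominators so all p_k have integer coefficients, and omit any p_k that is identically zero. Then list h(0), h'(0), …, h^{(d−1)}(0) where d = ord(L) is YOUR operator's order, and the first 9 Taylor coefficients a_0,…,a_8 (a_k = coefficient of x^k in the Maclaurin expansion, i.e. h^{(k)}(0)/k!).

L = (6 + 9·x)·Dx + (-5 - 18·x - 18·x^2)·Dx^2 + (1 + 5·x + 6·x^2)·Dx^3  (order 3).
h: a_k = 0, -5, -11/2, -25/6, -29/8, -71/40, -313/240, -33/560, -3039/4480, …
ICs: h(0) = 0, h′(0) = -5, h′′(0) = -11.

f: a_k = -2, -2, 1, -1, 5/4, -7/4, 21/8, -33/8, 429/64, …
g: a_k = -3, -9, -27/2, -27/2, -81/8, -243/40, -243/80, -729/560, -2187/4480, …
Sum ⇒ L₀ = lclm(L_f,L_g) in ℚ(x)⟨Dx⟩.
∫: right-multiply L₀ by Dx.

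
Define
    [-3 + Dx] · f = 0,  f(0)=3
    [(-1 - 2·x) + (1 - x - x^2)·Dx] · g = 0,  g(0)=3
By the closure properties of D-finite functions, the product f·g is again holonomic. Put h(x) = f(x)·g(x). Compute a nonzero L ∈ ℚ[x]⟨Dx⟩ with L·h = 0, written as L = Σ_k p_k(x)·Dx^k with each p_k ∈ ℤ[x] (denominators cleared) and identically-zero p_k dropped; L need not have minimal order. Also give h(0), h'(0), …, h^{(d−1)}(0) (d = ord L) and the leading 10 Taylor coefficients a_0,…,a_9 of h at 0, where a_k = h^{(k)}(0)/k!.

L = (4 - x - 3·x^2) + (-1 + x + x^2)·Dx  (order 1).
h: a_k = 9, 36, 171/2, 162, 2223/8, 4581/10, 59607/80, 168993/140, 8752329/4480, 3540573/1120, …
ICs: h(0) = 9.

f: a_k = 3, 9, 27/2, 27/2, 81/8, 243/40, 243/80, 729/560, 2187/4480, 729/4480, …
g: a_k = 3, 3, 6, 9, 15, 24, 39, 63, 102, 165, …
f·g: L₀ = L_f ⊗_s L_g, ord ≤ 1·1.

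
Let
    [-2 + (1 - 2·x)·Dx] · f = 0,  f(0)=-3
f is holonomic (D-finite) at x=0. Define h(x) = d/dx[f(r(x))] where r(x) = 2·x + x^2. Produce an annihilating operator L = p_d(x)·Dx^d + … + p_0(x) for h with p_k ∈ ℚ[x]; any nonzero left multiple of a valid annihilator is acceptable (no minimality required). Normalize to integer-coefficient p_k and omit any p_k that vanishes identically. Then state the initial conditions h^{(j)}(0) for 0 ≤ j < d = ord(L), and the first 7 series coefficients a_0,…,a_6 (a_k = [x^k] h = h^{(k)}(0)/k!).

f: a_k = -3, -6, -12, -24, -48, -96, -192, …
h₀=f(r): pull back L_f along r ⇒ L₀.
Differentiate: ansatz ord ≤ ord L₀ ⇒ L.
L = (9 + 12·x + 6·x^2) + (-1 + 3·x + 6·x^2 + 2·x^3)·Dx  (order 1).
h: a_k = -12, -108, -720, -4272, -23760, -126864, -658560, …
ICs: h(0) = -12.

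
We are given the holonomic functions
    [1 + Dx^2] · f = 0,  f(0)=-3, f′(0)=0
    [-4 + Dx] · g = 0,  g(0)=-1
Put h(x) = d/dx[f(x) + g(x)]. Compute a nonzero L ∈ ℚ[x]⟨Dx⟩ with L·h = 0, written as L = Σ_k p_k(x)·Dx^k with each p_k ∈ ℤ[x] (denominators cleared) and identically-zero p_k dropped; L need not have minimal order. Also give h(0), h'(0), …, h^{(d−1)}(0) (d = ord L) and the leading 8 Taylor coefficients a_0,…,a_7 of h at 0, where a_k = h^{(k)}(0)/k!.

L = 4 - Dx + 4·Dx^2 - Dx^3  (order 3).
h: a_k = -4, -13, -32, -259/6, -128/3, -4093/120, -1024/45, -65539/5040, …
ICs: h(0) = -4, h′(0) = -13, h′′(0) = -64.

f: a_k = -3, 0, 3/2, 0, -1/8, 0, 1/240, 0, …
g: a_k = -1, -4, -8, -32/3, -32/3, -128/15, -256/45, -1024/315, …
Sum ⇒ L₀ = lclm(L_f,L_g) in ℚ(x)⟨Dx⟩.
h₀' ⇒ L via d/dx closure of L₀.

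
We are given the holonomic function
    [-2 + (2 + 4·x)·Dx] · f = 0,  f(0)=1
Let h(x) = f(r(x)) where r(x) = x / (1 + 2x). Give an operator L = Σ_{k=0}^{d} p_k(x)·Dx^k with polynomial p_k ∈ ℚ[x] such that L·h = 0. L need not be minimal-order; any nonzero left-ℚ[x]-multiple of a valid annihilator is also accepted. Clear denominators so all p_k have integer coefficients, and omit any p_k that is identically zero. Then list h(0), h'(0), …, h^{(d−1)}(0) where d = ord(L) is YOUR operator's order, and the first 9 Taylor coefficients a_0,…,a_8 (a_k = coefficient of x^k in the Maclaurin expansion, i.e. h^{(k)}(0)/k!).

L = -1 + (1 + 6·x + 8·x^2)·Dx  (order 1).
h: a_k = 1, 1, -5/2, 13/2, -141/8, 399/8, -2353/16, 7205/16, -182461/128, …
ICs: h(0) = 1.

f: a_k = 1, 1, -1/2, 1/2, -5/8, 7/8, -21/16, 33/16, -429/128, …
Substitute x→r, Dx→(1/r')Dx; clear ⇒ L₀.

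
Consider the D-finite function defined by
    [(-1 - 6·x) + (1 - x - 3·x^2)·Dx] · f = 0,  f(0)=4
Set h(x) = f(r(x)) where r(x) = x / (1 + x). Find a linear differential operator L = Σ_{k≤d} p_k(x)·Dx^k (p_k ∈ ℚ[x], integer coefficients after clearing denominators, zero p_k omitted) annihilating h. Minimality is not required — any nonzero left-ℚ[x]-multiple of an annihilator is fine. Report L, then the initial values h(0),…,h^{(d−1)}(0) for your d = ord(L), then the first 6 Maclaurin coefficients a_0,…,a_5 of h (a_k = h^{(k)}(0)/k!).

f: a_k = 4, 4, 16, 28, 76, 160, …
h₀=f(r): pull back L_f along r ⇒ L₀.
L = (1 + 7·x) + (-1 - 2·x + 2·x^2 + 3·x^3)·Dx  (order 1).
h: a_k = 4, 4, 12, 0, 36, -36, …
ICs: h(0) = 4.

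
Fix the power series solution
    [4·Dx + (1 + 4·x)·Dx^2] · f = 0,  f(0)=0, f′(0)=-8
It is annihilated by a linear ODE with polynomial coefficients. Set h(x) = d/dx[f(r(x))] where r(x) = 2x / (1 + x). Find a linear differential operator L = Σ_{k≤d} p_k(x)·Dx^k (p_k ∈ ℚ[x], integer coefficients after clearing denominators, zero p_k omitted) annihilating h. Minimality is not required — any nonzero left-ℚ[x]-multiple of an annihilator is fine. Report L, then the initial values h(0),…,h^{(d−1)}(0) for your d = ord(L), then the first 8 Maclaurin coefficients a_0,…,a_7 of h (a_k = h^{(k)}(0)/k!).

L = (10 + 18·x) + (1 + 10·x + 9·x^2)·Dx  (order 1).
h: a_k = -16, 160, -1456, 13120, -118096, 1062880, -9565936, 86093440, …
ICs: h(0) = -16.

f: a_k = 0, -8, 16, -128/3, 128, -2048/5, 4096/3, -32768/7, …
h₀=f(r): pull back L_f along r ⇒ L₀.
Derive L from L₀ (diff closure).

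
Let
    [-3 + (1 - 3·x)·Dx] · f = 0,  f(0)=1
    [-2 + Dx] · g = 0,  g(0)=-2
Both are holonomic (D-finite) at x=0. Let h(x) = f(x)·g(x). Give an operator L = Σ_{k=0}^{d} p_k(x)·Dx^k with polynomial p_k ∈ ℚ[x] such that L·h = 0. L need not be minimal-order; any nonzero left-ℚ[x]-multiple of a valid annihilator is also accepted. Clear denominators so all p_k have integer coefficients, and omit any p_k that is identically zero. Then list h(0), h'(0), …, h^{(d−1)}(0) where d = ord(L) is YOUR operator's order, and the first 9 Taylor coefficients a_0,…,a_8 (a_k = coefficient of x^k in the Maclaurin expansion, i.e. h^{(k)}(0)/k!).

L = (5 - 6·x) + (-1 + 3·x)·Dx  (order 1).
h: a_k = -2, -10, -34, -314/3, -946/3, -14198/15, -25558/9, -2683606/315, -8050822/315, …
ICs: h(0) = -2.

f: a_k = 1, 3, 9, 27, 81, 243, 729, 2187, 6561, …
g: a_k = -2, -4, -4, -8/3, -4/3, -8/15, -8/45, -16/315, -4/315, …
Product ⇒ symmetric product L₀, ord ≤ 1.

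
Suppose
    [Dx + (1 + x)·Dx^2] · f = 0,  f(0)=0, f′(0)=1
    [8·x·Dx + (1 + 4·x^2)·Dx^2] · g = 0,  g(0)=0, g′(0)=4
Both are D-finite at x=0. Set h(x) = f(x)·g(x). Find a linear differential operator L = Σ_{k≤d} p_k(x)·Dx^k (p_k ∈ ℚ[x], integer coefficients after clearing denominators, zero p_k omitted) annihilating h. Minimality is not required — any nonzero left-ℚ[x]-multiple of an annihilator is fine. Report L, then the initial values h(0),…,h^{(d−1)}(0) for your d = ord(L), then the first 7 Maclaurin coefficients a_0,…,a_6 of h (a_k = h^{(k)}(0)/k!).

f: a_k = 0, 1, -1/2, 1/3, -1/4, 1/5, -1/6, …
g: a_k = 0, 4, 0, -16/3, 0, 64/5, 0, …
h₀=f·g: eliminate ⇒ L₀, order ≤ 2·2.
L = (288 + 560·x + 3584·x^2 + 8640·x^3 + 7680·x^4 + 3328·x^5 + 1024·x^7)·Dx + (258 + 1840·x + 6992·x^2 + 19264·x^3 + 29440·x^4 + 23808·x^5 + 8960·x^6 + 3072·x^7 + 3584·x^8)·Dx^2 + (36 + 628·x + 2496·x^2 + 6192·x^3 + 12288·x^4 + 15936·x^5 + 12288·x^6 + 5376·x^7 + 3072·x^8 + 2048·x^9)·Dx^3 + (17 + 66·x + 241·x^2 + 608·x^3 + 1152·x^4 + 1728·x^5 + 2016·x^6 + 1536·x^7 + 768·x^8 + 512·x^9 + 256·x^10)·Dx^4  (order 4).
h: a_k = 0, 0, 4, -2, -4, 5/3, 532/45, …
ICs: h(0) = 0, h′(0) = 0, h′′(0) = 8, h′′′(0) = -12.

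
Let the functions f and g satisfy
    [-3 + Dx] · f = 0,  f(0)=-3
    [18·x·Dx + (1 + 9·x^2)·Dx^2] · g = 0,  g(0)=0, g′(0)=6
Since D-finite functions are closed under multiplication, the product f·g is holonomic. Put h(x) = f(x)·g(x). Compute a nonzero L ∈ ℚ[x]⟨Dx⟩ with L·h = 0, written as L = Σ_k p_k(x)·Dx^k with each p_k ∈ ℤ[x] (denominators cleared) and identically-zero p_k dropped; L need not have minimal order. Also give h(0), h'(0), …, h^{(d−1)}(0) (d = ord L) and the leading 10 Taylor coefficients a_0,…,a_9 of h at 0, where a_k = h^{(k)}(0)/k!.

L = (9 - 54·x + 81·x^2) + (-6 + 18·x - 54·x^2)·Dx + (1 + 9·x^2)·Dx^2  (order 2).
h: a_k = 0, -18, -54, -27, 81, -2187/20, -2673/4, 203391/280, 247131/56, -2517237/448, …
ICs: h(0) = 0, h′(0) = -18.

f: a_k = -3, -9, -27/2, -27/2, -81/8, -243/40, -243/80, -729/560, -2187/4480, -729/4480, …
g: a_k = 0, 6, 0, -18, 0, 486/5, 0, -4374/7, 0, 4374, …
f·g: L₀ = L_f ⊗_s L_g, ord ≤ 1·2.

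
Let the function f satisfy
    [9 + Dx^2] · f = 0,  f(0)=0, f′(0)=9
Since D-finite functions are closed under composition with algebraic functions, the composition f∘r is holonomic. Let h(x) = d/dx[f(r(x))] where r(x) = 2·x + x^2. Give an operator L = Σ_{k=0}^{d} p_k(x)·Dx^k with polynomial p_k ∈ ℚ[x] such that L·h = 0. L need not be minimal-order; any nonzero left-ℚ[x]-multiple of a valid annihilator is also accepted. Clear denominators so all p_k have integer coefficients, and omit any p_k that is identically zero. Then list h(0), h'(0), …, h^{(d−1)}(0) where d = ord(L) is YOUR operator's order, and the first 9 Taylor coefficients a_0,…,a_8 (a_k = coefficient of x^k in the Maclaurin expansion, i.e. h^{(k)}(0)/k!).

f: a_k = 0, 9, 0, -27/2, 0, 243/40, 0, -729/560, 0, …
f∘r: x↦r, Dx↦Dx/r' in L_f ⇒ L₀.
Differentiate: ansatz ord ≤ ord L₀ ⇒ L.
L = (39 + 144·x + 216·x^2 + 144·x^3 + 36·x^4) + (-3 - 3·x)·Dx + (1 + 2·x + x^2)·Dx^2  (order 2).
h: a_k = 18, 18, -324, -648, 567, 2835, 11178/5, -13608/5, -920727/140, …
ICs: h(0) = 18, h′(0) = 18.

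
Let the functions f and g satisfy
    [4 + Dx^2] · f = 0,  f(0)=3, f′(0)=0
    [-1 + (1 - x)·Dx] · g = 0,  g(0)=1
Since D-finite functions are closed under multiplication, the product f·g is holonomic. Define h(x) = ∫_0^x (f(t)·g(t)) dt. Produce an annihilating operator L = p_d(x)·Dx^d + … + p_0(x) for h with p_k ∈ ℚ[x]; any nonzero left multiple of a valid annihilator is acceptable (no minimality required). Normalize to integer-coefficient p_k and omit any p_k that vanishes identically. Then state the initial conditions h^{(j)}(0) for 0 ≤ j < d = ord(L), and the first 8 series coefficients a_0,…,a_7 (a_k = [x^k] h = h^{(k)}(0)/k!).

f: a_k = 3, 0, -6, 0, 2, 0, -4/15, 0, …
g: a_k = 1, 1, 1, 1, 1, 1, 1, 1, …
f·g: L₀ = L_f ⊗_s L_g, ord ≤ 2·1.
Integrate: L := L₀·Dx.
L = (-4 + 4·x)·Dx + 2·Dx^2 + (-1 + x)·Dx^3  (order 3).
h: a_k = 0, 3, 3/2, -1, -3/4, -1/5, -1/6, -19/105, …
ICs: h(0) = 0, h′(0) = 3, h′′(0) = 3.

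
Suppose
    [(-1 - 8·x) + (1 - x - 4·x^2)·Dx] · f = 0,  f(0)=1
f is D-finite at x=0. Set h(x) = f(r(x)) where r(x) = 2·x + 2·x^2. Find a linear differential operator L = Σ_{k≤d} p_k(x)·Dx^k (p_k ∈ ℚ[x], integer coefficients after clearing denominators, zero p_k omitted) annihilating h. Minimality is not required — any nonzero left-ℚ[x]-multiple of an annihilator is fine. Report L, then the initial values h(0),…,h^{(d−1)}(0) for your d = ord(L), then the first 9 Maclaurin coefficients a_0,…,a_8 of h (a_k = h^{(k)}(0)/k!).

f: a_k = 1, 1, 5, 9, 29, 65, 181, 441, 1165, …
Substitute x→r, Dx→(1/r')Dx; clear ⇒ L₀.
L = (2 + 36·x + 96·x^2 + 64·x^3) + (-1 + 2·x + 18·x^2 + 32·x^3 + 16·x^4)·Dx  (order 1).
h: a_k = 1, 2, 22, 112, 700, 4152, 24840, 148608, 888400, …
ICs: h(0) = 1.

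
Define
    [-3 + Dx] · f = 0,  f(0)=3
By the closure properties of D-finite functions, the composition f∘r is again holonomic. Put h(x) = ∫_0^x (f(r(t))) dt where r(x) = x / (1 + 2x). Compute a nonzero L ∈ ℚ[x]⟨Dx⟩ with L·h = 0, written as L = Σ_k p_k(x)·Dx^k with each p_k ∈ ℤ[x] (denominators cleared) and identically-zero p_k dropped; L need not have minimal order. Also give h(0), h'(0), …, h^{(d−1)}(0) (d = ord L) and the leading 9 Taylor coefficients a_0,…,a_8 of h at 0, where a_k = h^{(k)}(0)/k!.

L = -3·Dx + (1 + 4·x + 4·x^2)·Dx^2  (order 2).
h: a_k = 0, 3, 9/2, -3/2, -9/8, 153/40, -519/80, 4743/560, -37323/4480, …
ICs: h(0) = 0, h′(0) = 3.

f: a_k = 3, 9, 27/2, 27/2, 81/8, 243/40, 243/80, 729/560, 2187/4480, …
Change of var in L_f (x↦r) gives L₀.
h=∫₀ˣh₀: take L = L₀·Dx.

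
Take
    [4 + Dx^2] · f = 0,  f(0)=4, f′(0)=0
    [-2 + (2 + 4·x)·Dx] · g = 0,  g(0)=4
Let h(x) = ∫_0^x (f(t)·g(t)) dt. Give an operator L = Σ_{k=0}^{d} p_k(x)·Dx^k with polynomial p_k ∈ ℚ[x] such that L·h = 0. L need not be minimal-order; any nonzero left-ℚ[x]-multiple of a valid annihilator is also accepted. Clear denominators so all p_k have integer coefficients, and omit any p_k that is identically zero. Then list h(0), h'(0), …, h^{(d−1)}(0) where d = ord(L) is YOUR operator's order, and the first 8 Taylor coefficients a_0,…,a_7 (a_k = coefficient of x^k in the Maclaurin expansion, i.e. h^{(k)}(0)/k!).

f: a_k = 4, 0, -8, 0, 8/3, 0, -16/45, 0, …
g: a_k = 4, 4, -2, 2, -5/2, 7/2, -21/4, 33/4, …
f·g: L₀ = L_f ⊗_s L_g, ord ≤ 2·1.
h=∫h₀ ⇒ L = L₀·Dx.
L = (7 + 16·x + 16·x^2)·Dx + (-2 - 4·x)·Dx^2 + (1 + 4·x + 4·x^2)·Dx^3  (order 3).
h: a_k = 0, 16, 8, -40/3, -6, 10/3, 13/9, -349/315, …
ICs: h(0) = 0, h′(0) = 16, h′′(0) = 16.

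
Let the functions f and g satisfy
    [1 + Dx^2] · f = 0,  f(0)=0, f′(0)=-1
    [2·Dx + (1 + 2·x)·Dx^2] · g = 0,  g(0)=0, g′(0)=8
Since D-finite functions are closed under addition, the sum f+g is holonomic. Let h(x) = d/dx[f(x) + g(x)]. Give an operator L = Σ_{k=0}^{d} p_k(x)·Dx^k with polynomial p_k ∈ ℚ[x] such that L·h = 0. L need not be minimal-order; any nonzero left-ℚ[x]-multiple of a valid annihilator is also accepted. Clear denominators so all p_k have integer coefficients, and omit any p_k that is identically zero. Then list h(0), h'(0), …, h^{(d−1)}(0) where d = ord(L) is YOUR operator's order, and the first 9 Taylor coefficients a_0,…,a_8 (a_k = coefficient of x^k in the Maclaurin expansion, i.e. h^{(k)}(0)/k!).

f: a_k = 0, -1, 0, 1/6, 0, -1/120, 0, 1/5040, 0, …
g: a_k = 0, 8, -8, 32/3, -16, 128/5, -128/3, 512/7, -128, …
L₀ := lclm(L_f,L_g); ord L₀ ≤ 2+2.
h₀' ⇒ L via d/dx closure of L₀.
L = (50 + 8·x + 8·x^2) + (9 + 22·x + 12·x^2 + 8·x^3)·Dx + (50 + 8·x + 8·x^2)·Dx^2 + (9 + 22·x + 12·x^2 + 8·x^3)·Dx^3  (order 3).
h: a_k = 7, -16, 65/2, -64, 3071/24, -256, 368641/720, -1024, 82575359/40320, …
ICs: h(0) = 7, h′(0) = -16, h′′(0) = 65.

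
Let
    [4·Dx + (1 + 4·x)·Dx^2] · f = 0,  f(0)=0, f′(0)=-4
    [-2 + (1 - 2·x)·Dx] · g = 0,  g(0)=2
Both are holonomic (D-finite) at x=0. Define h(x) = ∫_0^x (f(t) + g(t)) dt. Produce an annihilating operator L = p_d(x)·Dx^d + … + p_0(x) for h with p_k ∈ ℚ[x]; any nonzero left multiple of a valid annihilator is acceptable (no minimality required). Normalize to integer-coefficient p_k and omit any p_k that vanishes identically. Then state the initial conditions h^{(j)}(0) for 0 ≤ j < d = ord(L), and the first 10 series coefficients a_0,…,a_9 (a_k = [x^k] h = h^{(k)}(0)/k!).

L = (-28 - 16·x)·Dx^2 + (1 - 40·x - 32·x^2)·Dx^3 + (1 + 3·x - 6·x^2 - 8·x^3)·Dx^4  (order 4).
h: a_k = 0, 2, 0, 16/3, -4/3, 96/5, -352/15, 2432/21, -1824/7, 8704/9, …
ICs: h(0) = 0, h′(0) = 2, h′′(0) = 0, h′′′(0) = 32.

f: a_k = 0, -4, 8, -64/3, 64, -1024/5, 2048/3, -16384/7, 8192, -262144/9, …
g: a_k = 2, 4, 8, 16, 32, 64, 128, 256, 512, 1024, …
f+g: L₀ = lclm(L_f,L_g), ord ≤ 2+1.
∫: right-multiply L₀ by Dx.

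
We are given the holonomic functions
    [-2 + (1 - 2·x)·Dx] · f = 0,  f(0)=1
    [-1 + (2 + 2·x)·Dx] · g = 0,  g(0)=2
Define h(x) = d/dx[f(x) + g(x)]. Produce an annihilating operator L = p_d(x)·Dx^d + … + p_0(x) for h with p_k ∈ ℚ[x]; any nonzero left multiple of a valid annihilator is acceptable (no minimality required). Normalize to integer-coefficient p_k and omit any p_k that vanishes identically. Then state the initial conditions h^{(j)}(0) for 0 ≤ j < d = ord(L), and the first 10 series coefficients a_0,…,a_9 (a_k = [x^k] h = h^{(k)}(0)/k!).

L = (-20 - 8·x) + (-31 - 68·x - 28·x^2)·Dx + (6 - 2·x - 16·x^2 - 8·x^3)·Dx^2  (order 2).
h: a_k = 3, 15/2, 195/8, 1019/16, 20515/128, 98241/256, 917735/1024, 4193875/2048, 151001379/32768, 671076485/65536, …
ICs: h(0) = 3, h′(0) = 15/2.

f: a_k = 1, 2, 4, 8, 16, 32, 64, 128, 256, 512, …
g: a_k = 2, 1, -1/4, 1/8, -5/64, 7/128, -21/512, 33/1024, -429/16384, 715/32768, …
Weyl lclm of L_f,L_g ⇒ L₀ (ord ≤ 2).
Derive L from L₀ (diff closure).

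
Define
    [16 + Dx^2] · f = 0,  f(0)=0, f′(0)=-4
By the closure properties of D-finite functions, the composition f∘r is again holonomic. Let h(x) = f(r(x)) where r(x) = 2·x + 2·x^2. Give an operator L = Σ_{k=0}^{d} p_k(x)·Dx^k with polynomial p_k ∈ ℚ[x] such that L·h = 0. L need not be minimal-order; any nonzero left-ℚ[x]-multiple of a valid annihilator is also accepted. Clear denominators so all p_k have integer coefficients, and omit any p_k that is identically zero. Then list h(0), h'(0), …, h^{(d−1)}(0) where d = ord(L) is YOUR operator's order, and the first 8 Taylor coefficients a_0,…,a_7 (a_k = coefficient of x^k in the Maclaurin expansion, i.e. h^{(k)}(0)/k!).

L = (64 + 384·x + 768·x^2 + 512·x^3) - 2·Dx + (1 + 2·x)·Dx^2  (order 2).
h: a_k = 0, -8, -8, 256/3, 256, -256/15, -1280, -729088/315, …
ICs: h(0) = 0, h′(0) = -8.

f: a_k = 0, -4, 0, 32/3, 0, -128/15, 0, 1024/315, …
L₀ from L_f via x↦r, Dx↦r'^{-1}Dx.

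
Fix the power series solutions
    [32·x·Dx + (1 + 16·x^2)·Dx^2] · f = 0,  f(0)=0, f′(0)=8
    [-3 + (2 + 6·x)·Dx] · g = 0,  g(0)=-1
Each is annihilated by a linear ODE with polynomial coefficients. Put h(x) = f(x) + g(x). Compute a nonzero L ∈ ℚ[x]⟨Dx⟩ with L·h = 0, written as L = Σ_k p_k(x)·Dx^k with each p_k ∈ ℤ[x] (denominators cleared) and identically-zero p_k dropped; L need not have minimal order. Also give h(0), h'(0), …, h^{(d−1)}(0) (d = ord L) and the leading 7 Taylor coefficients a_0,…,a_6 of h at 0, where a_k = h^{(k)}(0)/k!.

L = (-192 - 1440·x + 9216·x^2 + 13824·x^3)·Dx + (-155 - 768·x + 4128·x^2 + 36864·x^3 + 48384·x^4)·Dx^2 + (-6 + 110·x + 576·x^2 + 2624·x^3 + 10752·x^4 + 13824·x^5)·Dx^3  (order 3).
h: a_k = -1, 13/2, 9/8, -2129/48, 405/128, 515783/1280, 15309/1024, …
ICs: h(0) = -1, h′(0) = 13/2, h′′(0) = 9/4.

f: a_k = 0, 8, 0, -128/3, 0, 2048/5, 0, …
g: a_k = -1, -3/2, 9/8, -27/16, 405/128, -1701/256, 15309/1024, …
h₀=f+g: left-lcm gives L₀, ord ≤ 3.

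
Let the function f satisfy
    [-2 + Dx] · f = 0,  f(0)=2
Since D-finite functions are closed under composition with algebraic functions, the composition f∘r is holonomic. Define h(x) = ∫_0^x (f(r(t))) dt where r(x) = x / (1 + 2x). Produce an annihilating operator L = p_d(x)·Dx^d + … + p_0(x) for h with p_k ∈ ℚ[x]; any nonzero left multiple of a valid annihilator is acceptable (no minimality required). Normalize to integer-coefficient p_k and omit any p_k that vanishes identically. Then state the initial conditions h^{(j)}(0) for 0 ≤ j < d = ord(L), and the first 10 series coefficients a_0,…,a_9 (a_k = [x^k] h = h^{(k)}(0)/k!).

f: a_k = 2, 4, 4, 8/3, 4/3, 8/15, 8/45, 16/315, 4/315, 8/2835, …
Substitute x→r, Dx→(1/r')Dx; clear ⇒ L₀.
∫: right-multiply L₀ by Dx.
L = -2·Dx + (1 + 4·x + 4·x^2)·Dx^2  (order 2).
h: a_k = 0, 2, 2, -4/3, 2/3, 4/15, -76/45, 1208/315, -2182/315, 31364/2835, …
ICs: h(0) = 0, h′(0) = 2.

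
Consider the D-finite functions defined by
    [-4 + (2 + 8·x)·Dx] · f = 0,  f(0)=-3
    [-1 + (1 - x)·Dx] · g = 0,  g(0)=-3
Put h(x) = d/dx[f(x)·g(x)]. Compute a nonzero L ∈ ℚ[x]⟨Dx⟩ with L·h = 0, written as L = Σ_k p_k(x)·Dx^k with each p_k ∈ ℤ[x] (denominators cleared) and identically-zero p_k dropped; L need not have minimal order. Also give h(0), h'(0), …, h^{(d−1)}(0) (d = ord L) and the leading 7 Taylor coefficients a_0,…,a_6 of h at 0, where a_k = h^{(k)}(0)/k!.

L = (2 + 36·x + 12·x^2) + (-3 - 11·x + 6·x^2 + 8·x^3)·Dx  (order 1).
h: a_k = 27, 18, 135, -180, 1035, -3294, 12789, …
ICs: h(0) = 27.

f: a_k = -3, -6, 6, -12, 30, -84, 252, …
g: a_k = -3, -3, -3, -3, -3, -3, -3, …
L₀ := L_f ⊗_s L_g (sym. prod.), ord ≤ 1.
Differentiate: ansatz ord ≤ ord L₀ ⇒ L.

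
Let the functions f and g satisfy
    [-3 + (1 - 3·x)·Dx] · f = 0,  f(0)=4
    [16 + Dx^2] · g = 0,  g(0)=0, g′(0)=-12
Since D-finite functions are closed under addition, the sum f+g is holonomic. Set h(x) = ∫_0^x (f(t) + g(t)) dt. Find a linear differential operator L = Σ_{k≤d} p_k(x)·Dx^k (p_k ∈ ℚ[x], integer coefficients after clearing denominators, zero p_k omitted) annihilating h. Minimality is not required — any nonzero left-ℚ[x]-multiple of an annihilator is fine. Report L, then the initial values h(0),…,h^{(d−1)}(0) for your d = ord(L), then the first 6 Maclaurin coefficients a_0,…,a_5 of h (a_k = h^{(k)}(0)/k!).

L = (1680 - 2304·x + 3456·x^2)·Dx + (-272 + 1584·x - 3456·x^2 + 3456·x^3)·Dx^2 + (105 - 144·x + 216·x^2)·Dx^3 + (-17 + 99·x - 216·x^2 + 216·x^3)·Dx^4  (order 4).
h: a_k = 0, 4, 0, 12, 35, 324/5, …
ICs: h(0) = 0, h′(0) = 4, h′′(0) = 0, h′′′(0) = 72.

f: a_k = 4, 12, 36, 108, 324, 972, …
g: a_k = 0, -12, 0, 32, 0, -128/5, …
Sum ⇒ L₀ = lclm(L_f,L_g) in ℚ(x)⟨Dx⟩.
Integrate: L := L₀·Dx.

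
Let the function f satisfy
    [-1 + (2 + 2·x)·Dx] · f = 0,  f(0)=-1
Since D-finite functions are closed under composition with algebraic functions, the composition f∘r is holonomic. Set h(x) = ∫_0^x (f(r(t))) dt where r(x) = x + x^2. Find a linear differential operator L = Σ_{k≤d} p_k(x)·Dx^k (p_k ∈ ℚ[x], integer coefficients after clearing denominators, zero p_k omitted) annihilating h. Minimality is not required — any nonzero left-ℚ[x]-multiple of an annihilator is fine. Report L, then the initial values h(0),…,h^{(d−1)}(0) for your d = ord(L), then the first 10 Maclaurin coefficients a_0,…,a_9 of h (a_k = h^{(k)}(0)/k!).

f: a_k = -1, -1/2, 1/8, -1/16, 5/128, -7/256, 21/1024, -33/2048, 429/32768, -715/65536, …
L₀ from L_f via x↦r, Dx↦r'^{-1}Dx.
Integrate: L := L₀·Dx.
L = (-1 - 2·x)·Dx + (2 + 2·x + 2·x^2)·Dx^2  (order 2).
h: a_k = 0, -1, -1/4, -1/8, 3/64, -3/640, -5/512, 57/7168, -21/16384, -289/98304, …
ICs: h(0) = 0, h′(0) = -1.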